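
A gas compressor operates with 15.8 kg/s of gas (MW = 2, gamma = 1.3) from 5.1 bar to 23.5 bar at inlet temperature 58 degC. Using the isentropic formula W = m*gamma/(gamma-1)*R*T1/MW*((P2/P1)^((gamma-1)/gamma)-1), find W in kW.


Isentropic work: W = m*(gamma/(gamma-1))*(R*T1/MW)*((P2/P1)^((gamma-1)/gamma) - 1)
T1 = 58 + 273.15 = 331.15 K
Pressure ratio = 23.5 / 5.1 = 4.60784
Exponent = (1.3 - 1)/1.3 = 0.230769
(P2/P1)^exp - 1 = 4.60784^0.230769 - 1 = 0.422704
W = 15.8 * 1.3 / 0.3 * 8.314 * 331.15 / 2 * 0.422704 = 39840

39840 kW


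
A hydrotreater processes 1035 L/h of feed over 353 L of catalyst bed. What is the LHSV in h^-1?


LHSV = volumetric feed rate / catalyst volume
= 1035 L/h / 353 L
= 2.932 h^-1

2.932 h^-1


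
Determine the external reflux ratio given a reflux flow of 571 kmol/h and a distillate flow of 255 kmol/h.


Reflux ratio definition: R = L / D (liquid returned / distillate withdrawn)
L = 571 kmol/h, D = 255 kmol/h
R = 571 / 255 = 2.239

2.239


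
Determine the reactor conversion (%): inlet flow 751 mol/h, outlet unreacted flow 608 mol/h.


X = (F_in - F_out) / F_in * 100
Moles reacted = 751 - 608 = 143
X = 143 / 751 * 100
= 0.1904 * 100
= 19.04 %

19.04 %


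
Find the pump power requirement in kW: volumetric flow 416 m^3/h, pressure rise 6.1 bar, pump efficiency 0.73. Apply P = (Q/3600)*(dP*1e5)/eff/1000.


Q = 416 / 3600 = 0.115556 m^3/s
P = 0.115556 * (6.1 * 1e5) / 0.73 / 1000 = 96.56

96.56 kW


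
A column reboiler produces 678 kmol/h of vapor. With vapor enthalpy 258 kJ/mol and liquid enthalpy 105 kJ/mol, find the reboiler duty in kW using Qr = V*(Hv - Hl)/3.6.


Qr = 678 * (258 - 105) / 3.6 = 678 * 153 / 3.6 = 28820

28820 kW


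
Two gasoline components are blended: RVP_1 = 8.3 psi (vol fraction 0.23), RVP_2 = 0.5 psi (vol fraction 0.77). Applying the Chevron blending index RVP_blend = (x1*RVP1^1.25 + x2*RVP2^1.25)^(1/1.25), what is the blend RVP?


Chevron index: RVP_blend = (sum xi*RVPi^1.25)^(1/1.25)
RVP^1.25 terms: 0.23 * 8.3^1.25 + 0.77 * 0.5^1.25 = 3.56397
RVP_blend = 3.56397^(1/1.25) = 2.764

2.764 psi


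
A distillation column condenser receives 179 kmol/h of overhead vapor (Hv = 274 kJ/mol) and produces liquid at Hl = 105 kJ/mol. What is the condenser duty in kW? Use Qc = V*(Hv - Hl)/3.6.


Qc = 179 * (274 - 105) / 3.6 = 179 * 169 / 3.6 = 8403

8403 kW


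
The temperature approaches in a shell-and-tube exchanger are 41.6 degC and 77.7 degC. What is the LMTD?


LMTD = (dT1 - dT2) / ln(dT1/dT2)
= (41.6 - 77.7) / ln(41.6 / 77.7) = -36.1 / -0.624755 = 57.78

57.78 degC


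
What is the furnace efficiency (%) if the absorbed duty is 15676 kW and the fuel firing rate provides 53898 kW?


Furnace efficiency = Q_absorbed / Q_fuel * 100
= 15676 / 53898 * 100 = 29.08

29.08 %


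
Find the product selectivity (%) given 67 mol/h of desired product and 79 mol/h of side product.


Selectivity = desired / (desired + undesired) * 100
Total products = 67 + 79 = 146 mol/h
S = 67 / 146 * 100
= 0.4589 * 100
= 45.89 %

45.89 %


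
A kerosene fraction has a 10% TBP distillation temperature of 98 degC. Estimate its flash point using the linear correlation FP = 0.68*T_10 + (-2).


FP = 0.68 * 98 + (-2) = 64.64

64.64 degC


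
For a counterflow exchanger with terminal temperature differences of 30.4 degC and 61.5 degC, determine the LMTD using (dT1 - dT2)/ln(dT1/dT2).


LMTD = (dT1 - dT2) / ln(dT1/dT2)
= (30.4 - 61.5) / ln(30.4 / 61.5) = -31.1 / -0.704595 = 44.14

44.14 degC


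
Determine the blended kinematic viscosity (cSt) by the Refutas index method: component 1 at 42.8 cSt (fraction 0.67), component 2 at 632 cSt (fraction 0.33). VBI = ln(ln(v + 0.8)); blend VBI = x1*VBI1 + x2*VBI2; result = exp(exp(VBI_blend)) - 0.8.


Refutas method: VBN_i = 14.534*ln(ln(visc_i + 0.8)) + 10.975, blended linearly by mass fraction; since VBN is linear in VBI_i = ln(ln(visc_i + 0.8)) and the fractions sum to 1, blend VBI directly: visc = exp(exp(VBI_blend)) - 0.8
VBI_1 = ln(ln(42.8 + 0.8)) = 1.32842
VBI_2 = ln(ln(632 + 0.8)) = 1.8641
VBI_blend = 0.67 * 1.32842 + 0.33 * 1.8641 = 1.50519
visc_blend = exp(exp(1.50519)) - 0.8 = 89.67

89.67 cSt


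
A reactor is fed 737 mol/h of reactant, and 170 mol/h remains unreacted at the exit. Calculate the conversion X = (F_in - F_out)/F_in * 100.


X = (F_in - F_out) / F_in * 100
Moles reacted = 737 - 170 = 567
X = 567 / 737 * 100
= 0.7693 * 100
= 76.93 %

76.93 %


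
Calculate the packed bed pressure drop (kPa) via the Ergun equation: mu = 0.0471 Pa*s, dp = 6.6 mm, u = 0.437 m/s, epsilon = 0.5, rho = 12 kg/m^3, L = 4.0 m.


dp = 6.6 mm = 0.0066 m
Viscous term = 150*0.0471*0.437*(1-0.5)^2 / (0.0066^2*0.5^3) = 141754
Inertial term = 1.75*12*0.437^2*(1-0.5) / (0.0066*0.5^3) = 2430.51
dP/L = 141754 + 2430.51 = 144185 Pa/m
dP = 144185 * 4.0 / 1000 = 576.7 kPa

576.7 kPa


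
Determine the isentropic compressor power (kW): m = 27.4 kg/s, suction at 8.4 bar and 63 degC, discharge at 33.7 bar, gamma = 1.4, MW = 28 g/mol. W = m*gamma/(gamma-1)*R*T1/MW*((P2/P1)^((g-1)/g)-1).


Isentropic work: W = m*(gamma/(gamma-1))*(R*T1/MW)*((P2/P1)^((gamma-1)/gamma) - 1)
T1 = 63 + 273.15 = 336.15 K
Pressure ratio = 33.7 / 8.4 = 4.0119
Exponent = (1.4 - 1)/1.4 = 0.285714
(P2/P1)^exp - 1 = 4.0119^0.285714 - 1 = 0.487255
W = 27.4 * 1.4 / 0.4 * 8.314 * 336.15 / 28 * 0.487255 = 4664

4664 kW


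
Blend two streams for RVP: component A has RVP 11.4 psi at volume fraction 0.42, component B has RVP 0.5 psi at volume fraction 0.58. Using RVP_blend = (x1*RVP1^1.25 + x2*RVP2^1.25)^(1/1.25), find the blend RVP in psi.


Chevron index: RVP_blend = (sum xi*RVPi^1.25)^(1/1.25)
RVP^1.25 terms: 0.42 * 11.4^1.25 + 0.58 * 0.5^1.25 = 9.04179
RVP_blend = 9.04179^(1/1.25) = 5.821

5.821 psi


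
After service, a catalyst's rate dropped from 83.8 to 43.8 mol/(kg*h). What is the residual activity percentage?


Activity (%) = (rate_used / rate_fresh) * 100
rate_used = 43.8, rate_fresh = 83.8
= (43.8 / 83.8) * 100
= 0.5227 * 100 = 52.27

52.27 %


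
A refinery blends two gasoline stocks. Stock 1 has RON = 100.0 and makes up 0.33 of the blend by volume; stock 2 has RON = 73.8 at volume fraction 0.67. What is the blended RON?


Linear blending: RON_blend = sum(vi * RONi)
Contribution 1: 0.33 * 100.0 = 33
Contribution 2: 0.67 * 73.8 = 49.446
RON_blend = 33 + 49.446 = 82.446

82.446


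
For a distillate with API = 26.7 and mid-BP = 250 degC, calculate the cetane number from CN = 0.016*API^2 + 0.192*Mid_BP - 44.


CN = 0.016 * 26.7^2 + 0.192 * 250 - 44
CN = 11.40624 + 48 - 44 = 15.40624

15.40624


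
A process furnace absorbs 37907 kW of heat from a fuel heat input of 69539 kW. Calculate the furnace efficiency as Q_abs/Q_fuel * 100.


Furnace efficiency = Q_absorbed / Q_fuel * 100
= 37907 / 69539 * 100 = 54.51

54.51 %


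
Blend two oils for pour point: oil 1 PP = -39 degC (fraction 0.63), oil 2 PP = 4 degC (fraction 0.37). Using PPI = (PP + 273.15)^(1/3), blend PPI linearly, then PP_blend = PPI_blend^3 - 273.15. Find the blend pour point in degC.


PPI_1 = (-39 + 273.15)^(1/3) = 6.163557
PPI_2 = (4 + 273.15)^(1/3) = 6.51986
PPI_blend = 0.63 * 6.163557 + 0.37 * 6.51986 = 6.295389
PP_blend = 6.295389^3 - 273.15 = 249.4984 - 273.15 = -23.65

-23.65 degC


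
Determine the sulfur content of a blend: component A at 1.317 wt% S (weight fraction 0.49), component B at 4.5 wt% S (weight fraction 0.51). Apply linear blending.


Linear sulfur blending: S_blend = x1*S1 + x2*S2
Contribution 1: 0.49 * 1.317 = 0.64533 wt%
Contribution 2: 0.51 * 4.5 = 2.295 wt%
S_blend = 0.64533 + 2.295 = 2.94033

2.94033 wt%


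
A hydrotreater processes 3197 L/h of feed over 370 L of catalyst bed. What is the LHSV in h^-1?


LHSV = volumetric feed rate / catalyst volume
= 3197 L/h / 370 L
= 8.641 h^-1

8.641 h^-1


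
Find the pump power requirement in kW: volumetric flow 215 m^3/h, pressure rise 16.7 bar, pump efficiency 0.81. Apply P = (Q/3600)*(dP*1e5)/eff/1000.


Q = 215 / 3600 = 0.0597222 m^3/s
P = 0.0597222 * (16.7 * 1e5) / 0.81 / 1000 = 123.1

123.1 kW


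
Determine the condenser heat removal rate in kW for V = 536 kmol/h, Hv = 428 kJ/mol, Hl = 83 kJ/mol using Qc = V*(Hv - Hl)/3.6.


Qc = 536 * (428 - 83) / 3.6 = 536 * 345 / 3.6 = 51370

51370 kW


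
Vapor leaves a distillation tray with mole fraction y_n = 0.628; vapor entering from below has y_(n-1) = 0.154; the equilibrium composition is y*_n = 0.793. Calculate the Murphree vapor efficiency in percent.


Murphree vapor efficiency: EMV = (y_n - y_(n-1)) / (y*_n - y_(n-1)) * 100
EMV = (0.628 - 0.154) / (0.793 - 0.154) * 100 = 0.474 / 0.639 * 100 = 74.18

74.18 %


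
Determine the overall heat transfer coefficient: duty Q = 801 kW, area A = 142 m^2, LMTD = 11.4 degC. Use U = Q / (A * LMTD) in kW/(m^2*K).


From Q = U*A*LMTD, U = Q / (A * LMTD)
U = 801 / (142 * 11.4) = 801 / 1618.8 = 0.4948

0.4948 kW/(m^2*K)


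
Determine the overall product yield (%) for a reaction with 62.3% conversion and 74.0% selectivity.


Overall yield = conversion (%) * selectivity (%) / 100
Conversion = 62.3%, Selectivity = 74.0%
Y = 62.3 * 74.0 / 100
= 46.102 %

46.102 %


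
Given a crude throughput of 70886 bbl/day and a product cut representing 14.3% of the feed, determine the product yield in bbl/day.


Crude throughput = 70886 bbl/day
Fraction yield = 14.3%
yield = throughput * fraction / 100
yield = 70886 * 14.3 / 100 = 10136.698

10136.698 bbl/day


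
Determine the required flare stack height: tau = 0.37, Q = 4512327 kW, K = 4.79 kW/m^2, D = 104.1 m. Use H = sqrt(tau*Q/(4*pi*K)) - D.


tau*Q/(4*pi*K) = 0.37 * 4512327 / (4 * pi * 4.79) = 27736.8
sqrt(27736.8) = 166.544
H = 166.544 - 104.1 = 62.44

62.44 m


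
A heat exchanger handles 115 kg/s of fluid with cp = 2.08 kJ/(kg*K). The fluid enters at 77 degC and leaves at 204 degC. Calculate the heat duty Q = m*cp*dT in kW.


Q = m_dot * cp * delta_T
delta_T = 204 - 77 = 127 K
Q = 115 * 2.08 * 127
= 239.2 * 127
= 30378.4 kW

30378.4 kW


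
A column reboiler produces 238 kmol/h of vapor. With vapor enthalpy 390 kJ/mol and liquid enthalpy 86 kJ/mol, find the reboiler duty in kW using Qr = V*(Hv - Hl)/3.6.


Qr = 238 * (390 - 86) / 3.6 = 238 * 304 / 3.6 = 20100

20100 kW


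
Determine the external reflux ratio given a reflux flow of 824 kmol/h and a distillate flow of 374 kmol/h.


Reflux ratio definition: R = L / D (liquid returned / distillate withdrawn)
L = 824 kmol/h, D = 374 kmol/h
R = 824 / 374 = 2.203

2.203


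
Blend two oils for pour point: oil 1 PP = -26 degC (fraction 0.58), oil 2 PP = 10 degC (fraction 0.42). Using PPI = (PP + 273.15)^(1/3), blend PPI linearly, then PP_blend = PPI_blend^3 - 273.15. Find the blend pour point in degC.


PPI_1 = (-26 + 273.15)^(1/3) = 6.275575
PPI_2 = (10 + 273.15)^(1/3) = 6.566574
PPI_blend = 0.58 * 6.275575 + 0.42 * 6.566574 = 6.397795
PP_blend = 6.397795^3 - 273.15 = 261.8731 - 273.15 = -11.28

-11.28 degC


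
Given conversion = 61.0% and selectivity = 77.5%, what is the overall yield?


Overall yield = conversion (%) * selectivity (%) / 100
Conversion = 61.0%, Selectivity = 77.5%
Y = 61.0 * 77.5 / 100
= 47.275 %

47.275 %


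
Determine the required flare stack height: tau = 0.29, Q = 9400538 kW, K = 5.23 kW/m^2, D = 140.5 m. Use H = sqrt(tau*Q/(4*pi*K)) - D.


tau*Q/(4*pi*K) = 0.29 * 9400538 / (4 * pi * 5.23) = 41480
sqrt(41480) = 203.666
H = 203.666 - 140.5 = 63.17

63.17 m


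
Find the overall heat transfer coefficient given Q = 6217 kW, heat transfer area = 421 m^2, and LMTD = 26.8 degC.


From Q = U*A*LMTD, U = Q / (A * LMTD)
U = 6217 / (421 * 26.8) = 6217 / 11282.8 = 0.5510

0.5510 kW/(m^2*K)


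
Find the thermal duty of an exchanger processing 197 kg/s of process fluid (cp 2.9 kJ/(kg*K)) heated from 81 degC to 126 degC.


Q = m_dot * cp * delta_T
delta_T = 126 - 81 = 45 K
Q = 197 * 2.9 * 45
= 571.3 * 45
= 25708.5 kW

25708.5 kW


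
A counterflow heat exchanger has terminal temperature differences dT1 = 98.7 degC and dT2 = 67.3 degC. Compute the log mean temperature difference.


LMTD = (dT1 - dT2) / ln(dT1/dT2)
= (98.7 - 67.3) / ln(98.7 / 67.3) = 31.4 / 0.382925 = 82.00

82.00 degC


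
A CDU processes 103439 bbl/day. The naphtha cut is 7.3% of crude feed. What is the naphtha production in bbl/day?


Crude throughput = 103439 bbl/day
Fraction yield = 7.3%
yield = throughput * fraction / 100
yield = 103439 * 7.3 / 100 = 7551.047

7551.047 bbl/day


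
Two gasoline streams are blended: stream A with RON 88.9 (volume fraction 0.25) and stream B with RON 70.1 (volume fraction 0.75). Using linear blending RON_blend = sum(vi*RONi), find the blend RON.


Linear blending: RON_blend = sum(vi * RONi)
Contribution 1: 0.25 * 88.9 = 22.225
Contribution 2: 0.75 * 70.1 = 52.575
RON_blend = 22.225 + 52.575 = 74.8

74.8


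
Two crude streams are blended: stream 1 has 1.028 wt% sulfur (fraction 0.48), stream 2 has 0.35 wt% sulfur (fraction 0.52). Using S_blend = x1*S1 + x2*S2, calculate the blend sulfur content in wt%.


Linear sulfur blending: S_blend = x1*S1 + x2*S2
Contribution 1: 0.48 * 1.028 = 0.49344 wt%
Contribution 2: 0.52 * 0.35 = 0.182 wt%
S_blend = 0.49344 + 0.182 = 0.67544

0.67544 wt%


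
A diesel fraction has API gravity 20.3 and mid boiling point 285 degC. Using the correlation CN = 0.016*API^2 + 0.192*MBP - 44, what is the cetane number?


CN = 0.016 * 20.3^2 + 0.192 * 285 - 44
CN = 6.59344 + 54.72 - 44 = 17.31344

17.31344


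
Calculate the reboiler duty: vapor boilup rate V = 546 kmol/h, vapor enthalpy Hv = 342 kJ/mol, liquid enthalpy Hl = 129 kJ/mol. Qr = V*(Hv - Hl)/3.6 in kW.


Qr = 546 * (342 - 129) / 3.6 = 546 * 213 / 3.6 = 32300

32300 kW


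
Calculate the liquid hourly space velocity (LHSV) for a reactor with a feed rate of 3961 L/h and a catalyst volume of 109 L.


LHSV = volumetric feed rate / catalyst volume
= 3961 L/h / 109 L
= 36.34 h^-1

36.34 h^-1


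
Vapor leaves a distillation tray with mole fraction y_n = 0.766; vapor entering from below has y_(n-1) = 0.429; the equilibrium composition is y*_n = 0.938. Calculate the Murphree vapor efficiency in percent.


Murphree vapor efficiency: EMV = (y_n - y_(n-1)) / (y*_n - y_(n-1)) * 100
EMV = (0.766 - 0.429) / (0.938 - 0.429) * 100 = 0.337 / 0.509 * 100 = 66.21

66.21 %


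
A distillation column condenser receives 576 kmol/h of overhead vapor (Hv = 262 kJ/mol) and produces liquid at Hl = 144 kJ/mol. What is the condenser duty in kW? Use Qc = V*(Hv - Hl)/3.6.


Qc = 576 * (262 - 144) / 3.6 = 576 * 118 / 3.6 = 18880

18880 kW


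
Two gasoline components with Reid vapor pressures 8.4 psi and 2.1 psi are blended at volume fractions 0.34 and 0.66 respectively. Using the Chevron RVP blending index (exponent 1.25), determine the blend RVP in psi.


Chevron index: RVP_blend = (sum xi*RVPi^1.25)^(1/1.25)
RVP^1.25 terms: 0.34 * 8.4^1.25 + 0.66 * 2.1^1.25 = 6.53061
RVP_blend = 6.53061^(1/1.25) = 4.487

4.487 psi


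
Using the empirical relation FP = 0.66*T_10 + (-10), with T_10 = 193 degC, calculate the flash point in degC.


FP = 0.66 * 193 + (-10) = 117.38

117.38 degC


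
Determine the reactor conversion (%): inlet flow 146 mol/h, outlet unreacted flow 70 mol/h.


X = (F_in - F_out) / F_in * 100
Moles reacted = 146 - 70 = 76
X = 76 / 146 * 100
= 0.5205 * 100
= 52.05 %

52.05 %


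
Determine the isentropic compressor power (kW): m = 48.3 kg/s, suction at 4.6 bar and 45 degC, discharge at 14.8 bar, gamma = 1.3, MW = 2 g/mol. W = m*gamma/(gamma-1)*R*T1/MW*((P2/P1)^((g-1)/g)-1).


Isentropic work: W = m*(gamma/(gamma-1))*(R*T1/MW)*((P2/P1)^((gamma-1)/gamma) - 1)
T1 = 45 + 273.15 = 318.15 K
Pressure ratio = 14.8 / 4.6 = 3.21739
Exponent = (1.3 - 1)/1.3 = 0.230769
(P2/P1)^exp - 1 = 3.21739^0.230769 - 1 = 0.309532
W = 48.3 * 1.3 / 0.3 * 8.314 * 318.15 / 2 * 0.309532 = 85680

85680 kW


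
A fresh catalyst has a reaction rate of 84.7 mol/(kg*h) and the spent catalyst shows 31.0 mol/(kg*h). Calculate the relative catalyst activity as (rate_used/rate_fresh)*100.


Activity (%) = (rate_used / rate_fresh) * 100
rate_used = 31.0, rate_fresh = 84.7
= (31.0 / 84.7) * 100
= 0.3660 * 100 = 36.60

36.60 %


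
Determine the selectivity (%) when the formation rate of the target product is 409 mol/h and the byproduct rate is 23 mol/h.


Selectivity = desired / (desired + undesired) * 100
Total products = 409 + 23 = 432 mol/h
S = 409 / 432 * 100
= 0.9468 * 100
= 94.68 %

94.68 %


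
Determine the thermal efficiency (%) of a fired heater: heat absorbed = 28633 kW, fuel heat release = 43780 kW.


Furnace efficiency = Q_absorbed / Q_fuel * 100
= 28633 / 43780 * 100 = 65.40

65.40 %


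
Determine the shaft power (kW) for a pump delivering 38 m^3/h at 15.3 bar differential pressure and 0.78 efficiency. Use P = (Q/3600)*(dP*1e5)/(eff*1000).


Q = 38 / 3600 = 0.0105556 m^3/s
P = 0.0105556 * (15.3 * 1e5) / 0.78 / 1000 = 20.71

20.71 kW


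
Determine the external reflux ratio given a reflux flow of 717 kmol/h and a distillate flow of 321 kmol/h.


Reflux ratio definition: R = L / D (liquid returned / distillate withdrawn)
L = 717 kmol/h, D = 321 kmol/h
R = 717 / 321 = 2.234

2.234


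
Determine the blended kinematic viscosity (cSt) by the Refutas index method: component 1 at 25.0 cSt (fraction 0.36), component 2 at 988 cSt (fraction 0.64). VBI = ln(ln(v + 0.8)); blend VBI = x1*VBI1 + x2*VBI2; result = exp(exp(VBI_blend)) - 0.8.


Refutas method: VBN_i = 14.534*ln(ln(visc_i + 0.8)) + 10.975, blended linearly by mass fraction; since VBN is linear in VBI_i = ln(ln(visc_i + 0.8)) and the fractions sum to 1, blend VBI directly: visc = exp(exp(VBI_blend)) - 0.8
VBI_1 = ln(ln(25.0 + 0.8)) = 1.17877
VBI_2 = ln(ln(988 + 0.8)) = 1.93101
VBI_blend = 0.36 * 1.17877 + 0.64 * 1.93101 = 1.6602
visc_blend = exp(exp(1.6602)) - 0.8 = 191.8

191.8 cSt


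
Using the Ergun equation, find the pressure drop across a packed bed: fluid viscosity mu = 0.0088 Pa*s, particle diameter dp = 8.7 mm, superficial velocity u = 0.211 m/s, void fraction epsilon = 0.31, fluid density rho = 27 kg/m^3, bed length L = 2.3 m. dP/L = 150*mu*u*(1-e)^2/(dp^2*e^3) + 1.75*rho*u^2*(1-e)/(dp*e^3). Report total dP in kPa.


dp = 8.7 mm = 0.0087 m
Viscous term = 150*0.0088*0.211*(1-0.31)^2 / (0.0087^2*0.31^3) = 58807.3
Inertial term = 1.75*27*0.211^2*(1-0.31) / (0.0087*0.31^3) = 5600.3
dP/L = 58807.3 + 5600.3 = 64407.6 Pa/m
dP = 64407.6 * 2.3 / 1000 = 148.1 kPa

148.1 kPa


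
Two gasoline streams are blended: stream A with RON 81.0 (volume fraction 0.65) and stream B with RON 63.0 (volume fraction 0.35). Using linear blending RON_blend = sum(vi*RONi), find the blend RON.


Linear blending: RON_blend = sum(vi * RONi)
Contribution 1: 0.65 * 81.0 = 52.65
Contribution 2: 0.35 * 63.0 = 22.05
RON_blend = 52.65 + 22.05 = 74.7

74.7


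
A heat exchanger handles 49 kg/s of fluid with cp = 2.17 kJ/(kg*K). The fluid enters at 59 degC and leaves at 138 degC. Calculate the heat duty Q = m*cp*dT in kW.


Q = m_dot * cp * delta_T
delta_T = 138 - 59 = 79 K
Q = 49 * 2.17 * 79
= 106.33 * 79
= 8400.07 kW

8400.07 kW


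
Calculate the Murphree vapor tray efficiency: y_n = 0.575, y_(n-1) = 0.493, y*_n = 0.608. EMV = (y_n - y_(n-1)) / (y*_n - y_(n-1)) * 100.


Murphree vapor efficiency: EMV = (y_n - y_(n-1)) / (y*_n - y_(n-1)) * 100
EMV = (0.575 - 0.493) / (0.608 - 0.493) * 100 = 0.082 / 0.115 * 100 = 71.30

71.30 %


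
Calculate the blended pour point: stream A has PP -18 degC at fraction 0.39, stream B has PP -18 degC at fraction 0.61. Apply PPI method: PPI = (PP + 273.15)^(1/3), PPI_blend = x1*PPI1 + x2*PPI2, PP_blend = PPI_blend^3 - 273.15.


PPI_1 = (-18 + 273.15)^(1/3) = 6.342569
PPI_2 = (-18 + 273.15)^(1/3) = 6.342569
PPI_blend = 0.39 * 6.342569 + 0.61 * 6.342569 = 6.342569
PP_blend = 6.342569^3 - 273.15 = 255.15 - 273.15 = -18

-18 degC


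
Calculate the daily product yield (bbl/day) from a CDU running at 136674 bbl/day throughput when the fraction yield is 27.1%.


Crude throughput = 136674 bbl/day
Fraction yield = 27.1%
yield = throughput * fraction / 100
yield = 136674 * 27.1 / 100 = 37038.654

37038.654 bbl/day


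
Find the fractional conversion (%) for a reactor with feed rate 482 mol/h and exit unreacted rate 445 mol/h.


X = (F_in - F_out) / F_in * 100
Moles reacted = 482 - 445 = 37
X = 37 / 482 * 100
= 0.07676 * 100
= 7.676 %

7.676 %


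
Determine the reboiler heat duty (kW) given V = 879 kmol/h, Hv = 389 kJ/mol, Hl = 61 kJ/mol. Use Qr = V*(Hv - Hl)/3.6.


Qr = 879 * (389 - 61) / 3.6 = 879 * 328 / 3.6 = 80090

80090 kW


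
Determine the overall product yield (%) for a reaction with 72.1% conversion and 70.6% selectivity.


Overall yield = conversion (%) * selectivity (%) / 100
Conversion = 72.1%, Selectivity = 70.6%
Y = 72.1 * 70.6 / 100
= 50.9026 %

50.9026 %


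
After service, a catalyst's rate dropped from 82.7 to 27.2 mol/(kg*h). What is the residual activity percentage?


Activity (%) = (rate_used / rate_fresh) * 100
rate_used = 27.2, rate_fresh = 82.7
= (27.2 / 82.7) * 100
= 0.3289 * 100 = 32.89

32.89 %


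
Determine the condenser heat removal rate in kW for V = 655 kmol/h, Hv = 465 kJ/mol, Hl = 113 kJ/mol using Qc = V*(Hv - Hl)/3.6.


Qc = 655 * (465 - 113) / 3.6 = 655 * 352 / 3.6 = 64040

64040 kW


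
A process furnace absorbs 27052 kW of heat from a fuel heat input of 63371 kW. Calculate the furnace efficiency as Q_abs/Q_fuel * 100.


Furnace efficiency = Q_absorbed / Q_fuel * 100
= 27052 / 63371 * 100 = 42.69

42.69 %


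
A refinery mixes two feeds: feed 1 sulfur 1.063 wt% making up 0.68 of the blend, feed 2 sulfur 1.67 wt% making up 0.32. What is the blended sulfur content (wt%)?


Linear sulfur blending: S_blend = x1*S1 + x2*S2
Contribution 1: 0.68 * 1.063 = 0.72284 wt%
Contribution 2: 0.32 * 1.67 = 0.5344 wt%
S_blend = 0.72284 + 0.5344 = 1.25724

1.25724 wt%


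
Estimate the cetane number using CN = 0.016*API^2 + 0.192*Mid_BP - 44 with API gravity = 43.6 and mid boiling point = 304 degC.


CN = 0.016 * 43.6^2 + 0.192 * 304 - 44
CN = 30.41536 + 58.368 - 44 = 44.78336

44.78336


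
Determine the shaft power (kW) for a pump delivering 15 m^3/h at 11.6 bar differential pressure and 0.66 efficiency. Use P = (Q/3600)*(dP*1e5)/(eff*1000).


Q = 15 / 3600 = 0.00416667 m^3/s
P = 0.00416667 * (11.6 * 1e5) / 0.66 / 1000 = 7.323

7.323 kW


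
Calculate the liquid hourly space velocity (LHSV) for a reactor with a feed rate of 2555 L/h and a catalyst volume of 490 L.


LHSV = volumetric feed rate / catalyst volume
= 2555 L/h / 490 L
= 5.214 h^-1

5.214 h^-1


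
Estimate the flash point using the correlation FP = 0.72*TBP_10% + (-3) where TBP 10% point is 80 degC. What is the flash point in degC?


FP = 0.72 * 80 + (-3) = 54.6

54.6 degC


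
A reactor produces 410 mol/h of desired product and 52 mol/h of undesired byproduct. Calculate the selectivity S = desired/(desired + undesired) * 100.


Selectivity = desired / (desired + undesired) * 100
Total products = 410 + 52 = 462 mol/h
S = 410 / 462 * 100
= 0.8874 * 100
= 88.74 %

88.74 %


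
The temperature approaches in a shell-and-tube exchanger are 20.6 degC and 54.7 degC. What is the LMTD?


LMTD = (dT1 - dT2) / ln(dT1/dT2)
= (20.6 - 54.7) / ln(20.6 / 54.7) = -34.1 / -0.976573 = 34.92

34.92 degC


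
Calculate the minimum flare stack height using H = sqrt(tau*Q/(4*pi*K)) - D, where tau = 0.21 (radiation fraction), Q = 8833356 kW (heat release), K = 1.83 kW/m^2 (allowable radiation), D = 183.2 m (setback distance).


tau*Q/(4*pi*K) = 0.21 * 8833356 / (4 * pi * 1.83) = 80664.8
sqrt(80664.8) = 284.015
H = 284.015 - 183.2 = 100.8

100.8 m


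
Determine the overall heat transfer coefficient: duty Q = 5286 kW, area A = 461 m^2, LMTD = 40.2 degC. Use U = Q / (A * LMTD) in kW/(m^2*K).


From Q = U*A*LMTD, U = Q / (A * LMTD)
U = 5286 / (461 * 40.2) = 5286 / 18532.2 = 0.2852

0.2852 kW/(m^2*K)


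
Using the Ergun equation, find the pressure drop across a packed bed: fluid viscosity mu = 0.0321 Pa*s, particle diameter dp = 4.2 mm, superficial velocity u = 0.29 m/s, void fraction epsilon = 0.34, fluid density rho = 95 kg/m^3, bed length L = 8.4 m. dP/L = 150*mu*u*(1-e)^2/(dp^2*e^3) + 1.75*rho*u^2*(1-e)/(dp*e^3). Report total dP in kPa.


dp = 4.2 mm = 0.0042 m
Viscous term = 150*0.0321*0.29*(1-0.34)^2 / (0.0042^2*0.34^3) = 877297
Inertial term = 1.75*95*0.29^2*(1-0.34) / (0.0042*0.34^3) = 55900.5
dP/L = 877297 + 55900.5 = 933198 Pa/m
dP = 933198 * 8.4 / 1000 = 7839 kPa

7839 kPa


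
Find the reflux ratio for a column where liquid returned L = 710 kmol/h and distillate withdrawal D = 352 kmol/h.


Reflux ratio definition: R = L / D (liquid returned / distillate withdrawn)
L = 710 kmol/h, D = 352 kmol/h
R = 710 / 352 = 2.017

2.017


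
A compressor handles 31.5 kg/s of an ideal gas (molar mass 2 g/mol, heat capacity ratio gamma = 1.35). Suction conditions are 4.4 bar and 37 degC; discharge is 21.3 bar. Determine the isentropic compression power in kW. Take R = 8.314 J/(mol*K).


Isentropic work: W = m*(gamma/(gamma-1))*(R*T1/MW)*((P2/P1)^((gamma-1)/gamma) - 1)
T1 = 37 + 273.15 = 310.15 K
Pressure ratio = 21.3 / 4.4 = 4.84091
Exponent = (1.35 - 1)/1.35 = 0.259259
(P2/P1)^exp - 1 = 4.84091^0.259259 - 1 = 0.505128
W = 31.5 * 1.35 / 0.35 * 8.314 * 310.15 / 2 * 0.505128 = 79130

79130 kW


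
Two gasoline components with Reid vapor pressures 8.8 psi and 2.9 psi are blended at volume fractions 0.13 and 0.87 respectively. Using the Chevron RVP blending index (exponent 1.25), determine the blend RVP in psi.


Chevron index: RVP_blend = (sum xi*RVPi^1.25)^(1/1.25)
RVP^1.25 terms: 0.13 * 8.8^1.25 + 0.87 * 2.9^1.25 = 5.2628
RVP_blend = 5.2628^(1/1.25) = 3.775

3.775 psi


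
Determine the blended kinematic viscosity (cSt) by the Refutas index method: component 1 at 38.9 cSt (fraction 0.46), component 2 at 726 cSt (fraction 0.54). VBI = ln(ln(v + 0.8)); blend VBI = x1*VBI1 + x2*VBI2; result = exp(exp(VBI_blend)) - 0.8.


Refutas method: VBN_i = 14.534*ln(ln(visc_i + 0.8)) + 10.975, blended linearly by mass fraction; since VBN is linear in VBI_i = ln(ln(visc_i + 0.8)) and the fractions sum to 1, blend VBI directly: visc = exp(exp(VBI_blend)) - 0.8
VBI_1 = ln(ln(38.9 + 0.8)) = 1.30328
VBI_2 = ln(ln(726 + 0.8)) = 1.88535
VBI_blend = 0.46 * 1.30328 + 0.54 * 1.88535 = 1.6176
visc_blend = exp(exp(1.6176)) - 0.8 = 153.8

153.8 cSt


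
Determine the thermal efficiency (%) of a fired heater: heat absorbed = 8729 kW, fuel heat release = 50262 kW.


Furnace efficiency = Q_absorbed / Q_fuel * 100
= 8729 / 50262 * 100 = 17.37

17.37 %


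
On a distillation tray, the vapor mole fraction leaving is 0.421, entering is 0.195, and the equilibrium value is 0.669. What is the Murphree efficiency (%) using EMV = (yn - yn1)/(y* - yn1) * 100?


Murphree vapor efficiency: EMV = (y_n - y_(n-1)) / (y*_n - y_(n-1)) * 100
EMV = (0.421 - 0.195) / (0.669 - 0.195) * 100 = 0.226 / 0.474 * 100 = 47.68

47.68 %


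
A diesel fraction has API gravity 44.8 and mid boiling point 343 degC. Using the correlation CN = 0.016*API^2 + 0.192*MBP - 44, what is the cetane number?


CN = 0.016 * 44.8^2 + 0.192 * 343 - 44
CN = 32.11264 + 65.856 - 44 = 53.96864

53.96864


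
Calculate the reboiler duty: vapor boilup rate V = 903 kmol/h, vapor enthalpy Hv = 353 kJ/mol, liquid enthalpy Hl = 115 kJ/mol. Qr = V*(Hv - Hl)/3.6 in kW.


Qr = 903 * (353 - 115) / 3.6 = 903 * 238 / 3.6 = 59700

59700 kW


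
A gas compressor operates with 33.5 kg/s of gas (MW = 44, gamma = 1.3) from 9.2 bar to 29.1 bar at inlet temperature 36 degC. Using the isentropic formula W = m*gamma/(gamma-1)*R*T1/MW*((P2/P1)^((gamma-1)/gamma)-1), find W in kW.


Isentropic work: W = m*(gamma/(gamma-1))*(R*T1/MW)*((P2/P1)^((gamma-1)/gamma) - 1)
T1 = 36 + 273.15 = 309.15 K
Pressure ratio = 29.1 / 9.2 = 3.16304
Exponent = (1.3 - 1)/1.3 = 0.230769
(P2/P1)^exp - 1 = 3.16304^0.230769 - 1 = 0.304394
W = 33.5 * 1.3 / 0.3 * 8.314 * 309.15 / 44 * 0.304394 = 2581

2581 kW


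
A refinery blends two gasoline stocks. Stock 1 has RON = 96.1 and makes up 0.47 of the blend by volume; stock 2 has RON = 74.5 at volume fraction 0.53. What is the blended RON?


Linear blending: RON_blend = sum(vi * RONi)
Contribution 1: 0.47 * 96.1 = 45.167
Contribution 2: 0.53 * 74.5 = 39.485
RON_blend = 45.167 + 39.485 = 84.652

84.652


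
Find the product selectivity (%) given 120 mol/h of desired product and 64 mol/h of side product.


Selectivity = desired / (desired + undesired) * 100
Total products = 120 + 64 = 184 mol/h
S = 120 / 184 * 100
= 0.6522 * 100
= 65.22 %

65.22 %


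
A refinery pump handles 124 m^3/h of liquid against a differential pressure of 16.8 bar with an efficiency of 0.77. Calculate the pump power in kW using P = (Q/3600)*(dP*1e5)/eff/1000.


Q = 124 / 3600 = 0.0344444 m^3/s
P = 0.0344444 * (16.8 * 1e5) / 0.77 / 1000 = 75.15

75.15 kW


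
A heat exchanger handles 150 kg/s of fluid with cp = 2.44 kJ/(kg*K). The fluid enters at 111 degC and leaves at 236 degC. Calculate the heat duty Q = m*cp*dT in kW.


Q = m_dot * cp * delta_T
delta_T = 236 - 111 = 125 K
Q = 150 * 2.44 * 125
= 366 * 125
= 45750 kW

45750 kW


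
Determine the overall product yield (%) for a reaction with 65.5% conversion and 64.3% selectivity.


Overall yield = conversion (%) * selectivity (%) / 100
Conversion = 65.5%, Selectivity = 64.3%
Y = 65.5 * 64.3 / 100
= 42.1165 %

42.1165 %


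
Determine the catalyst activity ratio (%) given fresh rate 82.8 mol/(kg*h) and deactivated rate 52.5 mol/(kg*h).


Activity (%) = (rate_used / rate_fresh) * 100
rate_used = 52.5, rate_fresh = 82.8
= (52.5 / 82.8) * 100
= 0.6341 * 100 = 63.41

63.41 %


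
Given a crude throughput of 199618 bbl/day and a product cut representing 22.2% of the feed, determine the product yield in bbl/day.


Crude throughput = 199618 bbl/day
Fraction yield = 22.2%
yield = throughput * fraction / 100
yield = 199618 * 22.2 / 100 = 44315.196

44315.196 bbl/day


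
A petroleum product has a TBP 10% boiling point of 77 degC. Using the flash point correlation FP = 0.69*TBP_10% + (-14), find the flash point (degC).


FP = 0.69 * 77 + (-14) = 39.13

39.13 degC


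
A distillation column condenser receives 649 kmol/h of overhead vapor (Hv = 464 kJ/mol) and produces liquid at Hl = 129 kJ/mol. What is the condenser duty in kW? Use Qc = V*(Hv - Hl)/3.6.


Qc = 649 * (464 - 129) / 3.6 = 649 * 335 / 3.6 = 60390

60390 kW


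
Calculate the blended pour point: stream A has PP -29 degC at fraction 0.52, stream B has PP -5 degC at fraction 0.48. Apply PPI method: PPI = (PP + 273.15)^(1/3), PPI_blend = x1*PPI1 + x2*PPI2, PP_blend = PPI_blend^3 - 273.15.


PPI_1 = (-29 + 273.15)^(1/3) = 6.25008
PPI_2 = (-5 + 273.15)^(1/3) = 6.448508
PPI_blend = 0.52 * 6.25008 + 0.48 * 6.448508 = 6.345325
PP_blend = 6.345325^3 - 273.15 = 255.4828 - 273.15 = -17.67

-17.67 degC


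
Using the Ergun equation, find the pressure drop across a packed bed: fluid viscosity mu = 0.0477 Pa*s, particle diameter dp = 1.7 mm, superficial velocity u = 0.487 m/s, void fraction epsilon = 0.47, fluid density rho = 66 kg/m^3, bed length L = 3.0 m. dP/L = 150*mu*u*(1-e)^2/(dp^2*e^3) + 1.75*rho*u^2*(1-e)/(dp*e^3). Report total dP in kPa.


dp = 1.7 mm = 0.0017 m
Viscous term = 150*0.0477*0.487*(1-0.47)^2 / (0.0017^2*0.47^3) = 3262110
Inertial term = 1.75*66*0.487^2*(1-0.47) / (0.0017*0.47^3) = 82257.1
dP/L = 3262110 + 82257.1 = 3344370 Pa/m
dP = 3344370 * 3.0 / 1000 = 10030 kPa

10030 kPa


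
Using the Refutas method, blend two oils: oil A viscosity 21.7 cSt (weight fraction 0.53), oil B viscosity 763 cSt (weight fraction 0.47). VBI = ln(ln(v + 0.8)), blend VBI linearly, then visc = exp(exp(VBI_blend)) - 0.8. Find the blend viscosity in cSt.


Refutas method: VBN_i = 14.534*ln(ln(visc_i + 0.8)) + 10.975, blended linearly by mass fraction; since VBN is linear in VBI_i = ln(ln(visc_i + 0.8)) and the fractions sum to 1, blend VBI directly: visc = exp(exp(VBI_blend)) - 0.8
VBI_1 = ln(ln(21.7 + 0.8)) = 1.13575
VBI_2 = ln(ln(763 + 0.8)) = 1.89286
VBI_blend = 0.53 * 1.13575 + 0.47 * 1.89286 = 1.49159
visc_blend = exp(exp(1.49159)) - 0.8 = 84.33

84.33 cSt


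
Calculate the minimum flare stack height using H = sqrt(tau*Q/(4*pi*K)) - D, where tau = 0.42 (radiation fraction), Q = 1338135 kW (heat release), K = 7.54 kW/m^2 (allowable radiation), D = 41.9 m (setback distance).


tau*Q/(4*pi*K) = 0.42 * 1338135 / (4 * pi * 7.54) = 5931.55
sqrt(5931.55) = 77.0166
H = 77.0166 - 41.9 = 35.12

35.12 m


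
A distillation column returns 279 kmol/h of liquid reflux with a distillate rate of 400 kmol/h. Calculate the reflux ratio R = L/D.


Reflux ratio definition: R = L / D (liquid returned / distillate withdrawn)
L = 279 kmol/h, D = 400 kmol/h
R = 279 / 400 = 0.6975

0.6975


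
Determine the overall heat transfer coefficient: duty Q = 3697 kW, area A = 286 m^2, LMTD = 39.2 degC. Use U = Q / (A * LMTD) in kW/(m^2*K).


From Q = U*A*LMTD, U = Q / (A * LMTD)
U = 3697 / (286 * 39.2) = 3697 / 11211.2 = 0.3298

0.3298 kW/(m^2*K)


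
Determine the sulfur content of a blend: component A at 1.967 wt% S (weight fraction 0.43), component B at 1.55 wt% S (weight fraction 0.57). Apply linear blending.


Linear sulfur blending: S_blend = x1*S1 + x2*S2
Contribution 1: 0.43 * 1.967 = 0.84581 wt%
Contribution 2: 0.57 * 1.55 = 0.8835 wt%
S_blend = 0.84581 + 0.8835 = 1.72931

1.72931 wt%


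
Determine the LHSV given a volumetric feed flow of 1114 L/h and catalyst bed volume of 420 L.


LHSV = volumetric feed rate / catalyst volume
= 1114 L/h / 420 L
= 2.652 h^-1

2.652 h^-1


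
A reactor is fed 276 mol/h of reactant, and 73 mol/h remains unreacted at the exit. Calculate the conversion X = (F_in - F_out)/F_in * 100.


X = (F_in - F_out) / F_in * 100
Moles reacted = 276 - 73 = 203
X = 203 / 276 * 100
= 0.7355 * 100
= 73.55 %

73.55 %


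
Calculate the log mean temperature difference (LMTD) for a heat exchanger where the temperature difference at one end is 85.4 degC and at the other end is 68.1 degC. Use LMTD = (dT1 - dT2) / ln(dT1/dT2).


LMTD = (dT1 - dT2) / ln(dT1/dT2)
= (85.4 - 68.1) / ln(85.4 / 68.1) = 17.3 / 0.226369 = 76.42

76.42 degC


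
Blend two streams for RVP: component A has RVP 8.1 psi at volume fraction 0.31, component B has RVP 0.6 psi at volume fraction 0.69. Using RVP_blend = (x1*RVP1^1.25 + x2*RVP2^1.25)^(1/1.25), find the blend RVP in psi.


Chevron index: RVP_blend = (sum xi*RVPi^1.25)^(1/1.25)
RVP^1.25 terms: 0.31 * 8.1^1.25 + 0.69 * 0.6^1.25 = 4.60048
RVP_blend = 4.60048^(1/1.25) = 3.390

3.390 psi


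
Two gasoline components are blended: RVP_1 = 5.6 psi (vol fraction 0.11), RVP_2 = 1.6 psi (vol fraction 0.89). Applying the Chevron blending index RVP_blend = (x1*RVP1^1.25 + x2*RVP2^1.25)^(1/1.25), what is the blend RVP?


Chevron index: RVP_blend = (sum xi*RVPi^1.25)^(1/1.25)
RVP^1.25 terms: 0.11 * 5.6^1.25 + 0.89 * 1.6^1.25 = 2.54915
RVP_blend = 2.54915^(1/1.25) = 2.114

2.114 psi


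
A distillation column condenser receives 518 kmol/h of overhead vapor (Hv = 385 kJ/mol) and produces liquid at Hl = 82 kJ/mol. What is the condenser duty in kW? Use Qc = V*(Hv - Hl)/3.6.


Qc = 518 * (385 - 82) / 3.6 = 518 * 303 / 3.6 = 43600

43600 kW


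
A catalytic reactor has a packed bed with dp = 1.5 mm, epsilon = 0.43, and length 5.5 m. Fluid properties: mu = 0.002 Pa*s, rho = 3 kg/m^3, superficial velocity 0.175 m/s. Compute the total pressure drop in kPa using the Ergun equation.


dp = 1.5 mm = 0.0015 m
Viscous term = 150*0.002*0.175*(1-0.43)^2 / (0.0015^2*0.43^3) = 95350.1
Inertial term = 1.75*3*0.175^2*(1-0.43) / (0.0015*0.43^3) = 768.446
dP/L = 95350.1 + 768.446 = 96118.5 Pa/m
dP = 96118.5 * 5.5 / 1000 = 528.7 kPa

528.7 kPa


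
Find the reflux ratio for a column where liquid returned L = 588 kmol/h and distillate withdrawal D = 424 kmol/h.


Reflux ratio definition: R = L / D (liquid returned / distillate withdrawn)
L = 588 kmol/h, D = 424 kmol/h
R = 588 / 424 = 1.387

1.387


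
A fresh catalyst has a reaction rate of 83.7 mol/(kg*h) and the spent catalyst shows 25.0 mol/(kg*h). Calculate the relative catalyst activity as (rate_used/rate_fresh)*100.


Activity (%) = (rate_used / rate_fresh) * 100
rate_used = 25.0, rate_fresh = 83.7
= (25.0 / 83.7) * 100
= 0.2987 * 100 = 29.87

29.87 %


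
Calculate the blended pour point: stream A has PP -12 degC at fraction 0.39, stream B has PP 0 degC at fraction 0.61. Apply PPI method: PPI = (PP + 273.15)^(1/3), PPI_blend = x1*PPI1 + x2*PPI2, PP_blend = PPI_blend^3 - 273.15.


PPI_1 = (-12 + 273.15)^(1/3) = 6.391901
PPI_2 = (0 + 273.15)^(1/3) = 6.488342
PPI_blend = 0.39 * 6.391901 + 0.61 * 6.488342 = 6.45073
PP_blend = 6.45073^3 - 273.15 = 268.4272 - 273.15 = -4.72

-4.72 degC


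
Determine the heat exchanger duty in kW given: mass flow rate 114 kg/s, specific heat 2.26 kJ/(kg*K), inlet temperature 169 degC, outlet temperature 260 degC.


Q = m_dot * cp * delta_T
delta_T = 260 - 169 = 91 K
Q = 114 * 2.26 * 91
= 257.64 * 91
= 23445.24 kW

23445.24 kW


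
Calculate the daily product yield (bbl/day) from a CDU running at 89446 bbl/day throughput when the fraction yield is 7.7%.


Crude throughput = 89446 bbl/day
Fraction yield = 7.7%
yield = throughput * fraction / 100
yield = 89446 * 7.7 / 100 = 6887.342

6887.342 bbl/day


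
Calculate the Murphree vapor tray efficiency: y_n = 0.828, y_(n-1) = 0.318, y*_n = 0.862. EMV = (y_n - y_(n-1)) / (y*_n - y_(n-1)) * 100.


Murphree vapor efficiency: EMV = (y_n - y_(n-1)) / (y*_n - y_(n-1)) * 100
EMV = (0.828 - 0.318) / (0.862 - 0.318) * 100 = 0.51 / 0.544 * 100 = 93.75

93.75 %


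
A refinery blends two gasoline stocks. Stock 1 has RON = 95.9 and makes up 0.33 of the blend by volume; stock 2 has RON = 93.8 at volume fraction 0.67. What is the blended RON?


Linear blending: RON_blend = sum(vi * RONi)
Contribution 1: 0.33 * 95.9 = 31.647
Contribution 2: 0.67 * 93.8 = 62.846
RON_blend = 31.647 + 62.846 = 94.493

94.493


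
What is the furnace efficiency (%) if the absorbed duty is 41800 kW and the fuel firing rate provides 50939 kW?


Furnace efficiency = Q_absorbed / Q_fuel * 100
= 41800 / 50939 * 100 = 82.06

82.06 %


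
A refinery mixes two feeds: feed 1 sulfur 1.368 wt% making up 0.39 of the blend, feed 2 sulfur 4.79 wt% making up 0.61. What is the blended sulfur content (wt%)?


Linear sulfur blending: S_blend = x1*S1 + x2*S2
Contribution 1: 0.39 * 1.368 = 0.53352 wt%
Contribution 2: 0.61 * 4.79 = 2.9219 wt%
S_blend = 0.53352 + 2.9219 = 3.45542

3.45542 wt%


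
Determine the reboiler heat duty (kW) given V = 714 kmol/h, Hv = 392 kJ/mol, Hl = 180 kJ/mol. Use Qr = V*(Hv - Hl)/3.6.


Qr = 714 * (392 - 180) / 3.6 = 714 * 212 / 3.6 = 42050

42050 kW


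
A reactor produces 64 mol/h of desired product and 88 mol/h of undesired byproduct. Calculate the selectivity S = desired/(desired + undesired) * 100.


Selectivity = desired / (desired + undesired) * 100
Total products = 64 + 88 = 152 mol/h
S = 64 / 152 * 100
= 0.4211 * 100
= 42.11 %

42.11 %


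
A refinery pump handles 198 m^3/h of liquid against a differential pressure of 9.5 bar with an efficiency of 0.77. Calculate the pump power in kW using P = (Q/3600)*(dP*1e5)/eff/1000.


Q = 198 / 3600 = 0.055 m^3/s
P = 0.055 * (9.5 * 1e5) / 0.77 / 1000 = 67.86

67.86 kW


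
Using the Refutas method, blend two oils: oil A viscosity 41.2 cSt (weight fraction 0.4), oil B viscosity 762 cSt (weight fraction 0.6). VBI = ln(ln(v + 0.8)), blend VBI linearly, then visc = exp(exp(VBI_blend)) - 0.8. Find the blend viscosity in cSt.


Refutas method: VBN_i = 14.534*ln(ln(visc_i + 0.8)) + 10.975, blended linearly by mass fraction; since VBN is linear in VBI_i = ln(ln(visc_i + 0.8)) and the fractions sum to 1, blend VBI directly: visc = exp(exp(VBI_blend)) - 0.8
VBI_1 = ln(ln(41.2 + 0.8)) = 1.31846
VBI_2 = ln(ln(762 + 0.8)) = 1.89266
VBI_blend = 0.4 * 1.31846 + 0.6 * 1.89266 = 1.66298
visc_blend = exp(exp(1.66298)) - 0.8 = 194.6

194.6 cSt
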